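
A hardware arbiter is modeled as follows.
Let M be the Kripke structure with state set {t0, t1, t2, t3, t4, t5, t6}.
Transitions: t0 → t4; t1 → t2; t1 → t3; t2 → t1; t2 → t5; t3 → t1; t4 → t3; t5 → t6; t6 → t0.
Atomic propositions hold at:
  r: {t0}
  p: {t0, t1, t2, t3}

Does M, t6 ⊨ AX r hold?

Sat(AX r) = {s : every successor in {t0}} = {t6}
t6 ∈ Sat(AX r) = {t6}, so the formula holds at t6.

Yes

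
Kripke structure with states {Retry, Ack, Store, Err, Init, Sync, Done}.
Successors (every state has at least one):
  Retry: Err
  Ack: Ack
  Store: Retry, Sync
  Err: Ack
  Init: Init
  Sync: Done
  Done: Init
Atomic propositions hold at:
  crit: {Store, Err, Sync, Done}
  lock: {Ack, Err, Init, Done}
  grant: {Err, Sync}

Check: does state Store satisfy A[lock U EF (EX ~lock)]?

Sat(~lock) = {Retry, Store, Sync}
Sat(EX ~lock) = {s : some successor in {Retry, Store, Sync}} = {Store}
EF (EX ~lock): least fixpoint, start Z0 = {Store}, add states with some successor in Z. Already a fixed point.
Sat(EF (EX ~lock)) = {Store}
A[lock U EF (EX ~lock)]: least fixpoint, start Z0 = Sat(EF (EX ~lock)) = {Store}, add states in Sat(lock) with every successor in Z. Already a fixed point.
Sat(A[lock U EF (EX ~lock)]) = {Store}
Store ∈ Sat(A[lock U EF (EX ~lock)]) = {Store}, so the formula holds at Store.

Yes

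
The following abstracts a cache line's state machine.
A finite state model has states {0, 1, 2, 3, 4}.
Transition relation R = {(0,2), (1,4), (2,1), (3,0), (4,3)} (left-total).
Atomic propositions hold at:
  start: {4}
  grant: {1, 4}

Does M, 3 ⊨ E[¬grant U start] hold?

No

Sat(¬grant) = {0, 2, 3}
E[¬grant U start]: least fixpoint, start Z0 = Sat(start) = {4}, add states in Sat(¬grant) with some successor in Z. Already a fixed point.
Sat(E[¬grant U start]) = {4}
3 ∉ Sat(E[¬grant U start]) = {4}, so the formula does not hold at 3.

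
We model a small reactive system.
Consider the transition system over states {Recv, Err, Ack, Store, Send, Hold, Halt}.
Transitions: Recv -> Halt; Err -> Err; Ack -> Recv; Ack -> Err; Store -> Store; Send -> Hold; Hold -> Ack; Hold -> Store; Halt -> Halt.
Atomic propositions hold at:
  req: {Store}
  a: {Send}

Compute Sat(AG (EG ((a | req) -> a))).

{Recv, Err, Ack, Halt}

Sat(a | req) = {Store, Send}
Sat((a | req) -> a) = {Recv, Err, Ack, Send, Hold, Halt}
EG ((a | req) -> a): greatest fixpoint, start Z0 = {Recv, Err, Ack, Send, Hold, Halt}, keep only states in Sat with some successor in Z. Already a fixed point.
Sat(EG ((a | req) -> a)) = {Recv, Err, Ack, Send, Hold, Halt}
AG (EG ((a | req) -> a)): greatest fixpoint, start Z0 = {Recv, Err, Ack, Send, Hold, Halt}, keep only states in Sat with every successor in Z. Z1 = {Recv, Err, Ack, Send, Halt}; Z2 = {Recv, Err, Ack, Halt}; fixed.
Sat(AG (EG ((a | req) -> a))) = {Recv, Err, Ack, Halt}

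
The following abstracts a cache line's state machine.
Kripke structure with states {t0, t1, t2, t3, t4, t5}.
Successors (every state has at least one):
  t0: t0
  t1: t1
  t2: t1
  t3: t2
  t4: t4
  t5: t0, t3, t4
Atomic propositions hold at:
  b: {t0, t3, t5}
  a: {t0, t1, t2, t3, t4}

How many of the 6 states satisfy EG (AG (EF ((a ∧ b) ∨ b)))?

Sat(a ∧ b) = {t0, t3}
Sat((a ∧ b) ∨ b) = {t0, t3, t5}
EF ((a ∧ b) ∨ b): least fixpoint, start Z0 = {t0, t3, t5}, add states with some successor in Z. Already a fixed point.
Sat(EF ((a ∧ b) ∨ b)) = {t0, t3, t5}
AG (EF ((a ∧ b) ∨ b)): greatest fixpoint, start Z0 = {t0, t3, t5}, keep only states in Sat with every successor in Z. Z1 = {t0}; fixed.
Sat(AG (EF ((a ∧ b) ∨ b))) = {t0}
EG (AG (EF ((a ∧ b) ∨ b))): greatest fixpoint, start Z0 = {t0}, keep only states in Sat with some successor in Z. Already a fixed point.
Sat(EG (AG (EF ((a ∧ b) ∨ b)))) = {t0}
|Sat(EG (AG (EF ((a ∧ b) ∨ b))))| = |{t0}| = 1.

1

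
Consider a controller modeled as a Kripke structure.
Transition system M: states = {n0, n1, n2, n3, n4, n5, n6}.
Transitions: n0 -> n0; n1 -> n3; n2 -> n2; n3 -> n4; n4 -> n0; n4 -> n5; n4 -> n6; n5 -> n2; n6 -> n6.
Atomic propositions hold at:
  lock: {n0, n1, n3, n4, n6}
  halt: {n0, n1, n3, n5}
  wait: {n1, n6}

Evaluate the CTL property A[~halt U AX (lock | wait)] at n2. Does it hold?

No

Sat(~halt) = {n2, n4, n6}
Sat(lock | wait) = {n0, n1, n3, n4, n6}
Sat(AX (lock | wait)) = {s : every successor in {n0, n1, n3, n4, n6}} = {n0, n1, n3, n6}
A[~halt U AX (lock | wait)]: least fixpoint, start Z0 = Sat(AX (lock | wait)) = {n0, n1, n3, n6}, add states in Sat(~halt) with every successor in Z. Already a fixed point.
Sat(A[~halt U AX (lock | wait)]) = {n0, n1, n3, n6}
n2 ∉ Sat(A[~halt U AX (lock | wait)]) = {n0, n1, n3, n6}, so the formula does not hold at n2.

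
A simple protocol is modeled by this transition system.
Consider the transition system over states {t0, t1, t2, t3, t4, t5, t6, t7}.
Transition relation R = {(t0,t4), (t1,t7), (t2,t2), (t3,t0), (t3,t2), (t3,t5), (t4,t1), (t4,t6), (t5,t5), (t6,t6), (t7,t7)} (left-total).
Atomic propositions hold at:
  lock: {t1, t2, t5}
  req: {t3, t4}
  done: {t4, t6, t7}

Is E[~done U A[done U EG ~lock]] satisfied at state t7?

Sat(~done) = {t0, t1, t2, t3, t5}
Sat(~lock) = {t0, t3, t4, t6, t7}
EG ~lock: greatest fixpoint, start Z0 = {t0, t3, t4, t6, t7}, keep only states in Sat with some successor in Z. Already a fixed point.
Sat(EG ~lock) = {t0, t3, t4, t6, t7}
A[done U EG ~lock]: least fixpoint, start Z0 = Sat(EG ~lock) = {t0, t3, t4, t6, t7}, add states in Sat(done) with every successor in Z. Already a fixed point.
Sat(A[done U EG ~lock]) = {t0, t3, t4, t6, t7}
E[~done U A[done U EG ~lock]]: least fixpoint, start Z0 = Sat(A[done U EG ~lock]) = {t0, t3, t4, t6, t7}, add states in Sat(~done) with some successor in Z. Z1 = {t0, t1, t3, t4, t6, t7}; fixed.
Sat(E[~done U A[done U EG ~lock]]) = {t0, t1, t3, t4, t6, t7}
t7 ∈ Sat(E[~done U A[done U EG ~lock]]) = {t0, t1, t3, t4, t6, t7}, so the formula holds at t7.

Yes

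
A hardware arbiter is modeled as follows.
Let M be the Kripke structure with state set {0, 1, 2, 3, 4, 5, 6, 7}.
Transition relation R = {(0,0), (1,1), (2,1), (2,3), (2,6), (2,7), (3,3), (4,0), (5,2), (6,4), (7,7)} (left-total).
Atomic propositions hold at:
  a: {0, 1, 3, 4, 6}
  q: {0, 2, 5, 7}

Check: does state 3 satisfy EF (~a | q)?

No

Sat(~a) = {2, 5, 7}
Sat(~a | q) = {0, 2, 5, 7}
EF (~a | q): least fixpoint, start Z0 = {0, 2, 5, 7}, add states with some successor in Z. Z1 = {0, 2, 4, 5, 7}; Z2 = {0, 2, 4, 5, 6, 7}; fixed.
Sat(EF (~a | q)) = {0, 2, 4, 5, 6, 7}
3 ∉ Sat(EF (~a | q)) = {0, 2, 4, 5, 6, 7}, so the formula does not hold at 3.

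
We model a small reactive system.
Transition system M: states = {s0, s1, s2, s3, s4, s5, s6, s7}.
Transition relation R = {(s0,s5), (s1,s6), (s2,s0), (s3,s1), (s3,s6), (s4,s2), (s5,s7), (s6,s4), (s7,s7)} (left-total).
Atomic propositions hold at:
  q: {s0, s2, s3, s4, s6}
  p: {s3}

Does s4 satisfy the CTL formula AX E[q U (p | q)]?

Sat(p | q) = {s0, s2, s3, s4, s6}
E[q U (p | q)]: least fixpoint, start Z0 = Sat((p | q)) = {s0, s2, s3, s4, s6}, add states in Sat(q) with some successor in Z. Already a fixed point.
Sat(E[q U (p | q)]) = {s0, s2, s3, s4, s6}
Sat(AX E[q U (p | q)]) = {s : every successor in {s0, s2, s3, s4, s6}} = {s1, s2, s4, s6}
s4 ∈ Sat(AX E[q U (p | q)]) = {s1, s2, s4, s6}, so the formula holds at s4.

Yes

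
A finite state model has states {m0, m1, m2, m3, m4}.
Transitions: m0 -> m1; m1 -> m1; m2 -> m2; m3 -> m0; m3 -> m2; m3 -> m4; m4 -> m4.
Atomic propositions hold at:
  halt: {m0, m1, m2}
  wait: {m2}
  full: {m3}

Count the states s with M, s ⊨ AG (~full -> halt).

Sat(~full) = {m0, m1, m2, m4}
Sat(~full -> halt) = {m0, m1, m2, m3}
AG (~full -> halt): greatest fixpoint, start Z0 = {m0, m1, m2, m3}, keep only states in Sat with every successor in Z. Z1 = {m0, m1, m2}; fixed.
Sat(AG (~full -> halt)) = {m0, m1, m2}
|Sat(AG (~full -> halt))| = |{m0, m1, m2}| = 3.

3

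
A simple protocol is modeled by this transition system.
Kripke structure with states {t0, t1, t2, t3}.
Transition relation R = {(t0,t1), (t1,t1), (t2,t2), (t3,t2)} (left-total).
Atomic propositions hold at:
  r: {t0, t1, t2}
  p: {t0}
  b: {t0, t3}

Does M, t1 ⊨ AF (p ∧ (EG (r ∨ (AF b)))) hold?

AF b: least fixpoint, start Z0 = {t0, t3}, add states with every successor in Z. Already a fixed point.
Sat(AF b) = {t0, t3}
Sat(r ∨ (AF b)) = {t0, t1, t2, t3}
EG (r ∨ (AF b)): greatest fixpoint, start Z0 = {t0, t1, t2, t3}, keep only states in Sat with some successor in Z. Already a fixed point.
Sat(EG (r ∨ (AF b))) = {t0, t1, t2, t3}
Sat(p ∧ (EG (r ∨ (AF b)))) = {t0}
AF (p ∧ (EG (r ∨ (AF b)))): least fixpoint, start Z0 = {t0}, add states with every successor in Z. Already a fixed point.
Sat(AF (p ∧ (EG (r ∨ (AF b))))) = {t0}
t1 ∉ Sat(AF (p ∧ (EG (r ∨ (AF b))))) = {t0}, so the formula does not hold at t1.

No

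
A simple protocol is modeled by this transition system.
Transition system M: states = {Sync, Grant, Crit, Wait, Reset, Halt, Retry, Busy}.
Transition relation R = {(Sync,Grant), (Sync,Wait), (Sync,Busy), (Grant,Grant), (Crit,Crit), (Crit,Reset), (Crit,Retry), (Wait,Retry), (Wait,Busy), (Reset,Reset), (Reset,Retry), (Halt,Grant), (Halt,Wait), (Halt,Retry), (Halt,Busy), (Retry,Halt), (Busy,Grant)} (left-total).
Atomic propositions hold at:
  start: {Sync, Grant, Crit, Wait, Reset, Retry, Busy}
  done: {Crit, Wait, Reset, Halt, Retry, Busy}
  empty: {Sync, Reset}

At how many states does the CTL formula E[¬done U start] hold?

7

Sat(¬done) = {Sync, Grant}
E[¬done U start]: least fixpoint, start Z0 = Sat(start) = {Sync, Grant, Crit, Wait, Reset, Retry, Busy}, add states in Sat(¬done) with some successor in Z. Already a fixed point.
Sat(E[¬done U start]) = {Sync, Grant, Crit, Wait, Reset, Retry, Busy}
|Sat(E[¬done U start])| = |{Sync, Grant, Crit, Wait, Reset, Retry, Busy}| = 7.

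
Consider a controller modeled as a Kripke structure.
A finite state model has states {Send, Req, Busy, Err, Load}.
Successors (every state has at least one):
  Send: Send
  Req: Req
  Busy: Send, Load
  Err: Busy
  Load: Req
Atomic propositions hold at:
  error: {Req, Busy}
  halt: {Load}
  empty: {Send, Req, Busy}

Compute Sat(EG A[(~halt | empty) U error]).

{Req}

Sat(~halt) = {Send, Req, Busy, Err}
Sat(~halt | empty) = {Send, Req, Busy, Err}
A[(~halt | empty) U error]: least fixpoint, start Z0 = Sat(error) = {Req, Busy}, add states in Sat(~halt | empty) with every successor in Z. Z1 = {Req, Busy, Err}; fixed.
Sat(A[(~halt | empty) U error]) = {Req, Busy, Err}
EG A[(~halt | empty) U error]: greatest fixpoint, start Z0 = {Req, Busy, Err}, keep only states in Sat with some successor in Z. Z1 = {Req, Err}; Z2 = {Req}; fixed.
Sat(EG A[(~halt | empty) U error]) = {Req}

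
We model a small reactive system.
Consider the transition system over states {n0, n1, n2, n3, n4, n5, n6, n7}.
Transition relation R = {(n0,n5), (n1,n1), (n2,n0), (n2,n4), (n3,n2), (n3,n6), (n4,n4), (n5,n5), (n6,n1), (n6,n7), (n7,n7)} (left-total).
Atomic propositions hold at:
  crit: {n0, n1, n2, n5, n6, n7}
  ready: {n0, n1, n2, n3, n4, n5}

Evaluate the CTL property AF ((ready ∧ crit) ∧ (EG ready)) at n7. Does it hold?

No

Sat(ready ∧ crit) = {n0, n1, n2, n5}
EG ready: greatest fixpoint, start Z0 = {n0, n1, n2, n3, n4, n5}, keep only states in Sat with some successor in Z. Already a fixed point.
Sat(EG ready) = {n0, n1, n2, n3, n4, n5}
Sat((ready ∧ crit) ∧ (EG ready)) = {n0, n1, n2, n5}
AF ((ready ∧ crit) ∧ (EG ready)): least fixpoint, start Z0 = {n0, n1, n2, n5}, add states with every successor in Z. Already a fixed point.
Sat(AF ((ready ∧ crit) ∧ (EG ready))) = {n0, n1, n2, n5}
n7 ∉ Sat(AF ((ready ∧ crit) ∧ (EG ready))) = {n0, n1, n2, n5}, so the formula does not hold at n7.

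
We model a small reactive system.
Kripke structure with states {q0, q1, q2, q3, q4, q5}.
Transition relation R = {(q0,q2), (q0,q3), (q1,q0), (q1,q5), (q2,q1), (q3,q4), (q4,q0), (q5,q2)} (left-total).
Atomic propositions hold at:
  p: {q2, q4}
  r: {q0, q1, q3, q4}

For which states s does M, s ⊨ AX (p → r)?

{q1, q2, q3, q4}

Sat(p → r) = {q0, q1, q3, q4, q5}
Sat(AX (p → r)) = {s : every successor in {q0, q1, q3, q4, q5}} = {q1, q2, q3, q4}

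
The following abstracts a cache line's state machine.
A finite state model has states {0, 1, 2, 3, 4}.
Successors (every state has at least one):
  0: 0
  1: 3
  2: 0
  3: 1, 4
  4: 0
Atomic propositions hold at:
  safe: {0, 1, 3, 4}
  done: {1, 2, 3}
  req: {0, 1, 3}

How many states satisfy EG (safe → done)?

2

Sat(safe → done) = {1, 2, 3}
EG (safe → done): greatest fixpoint, start Z0 = {1, 2, 3}, keep only states in Sat with some successor in Z. Z1 = {1, 3}; fixed.
Sat(EG (safe → done)) = {1, 3}
|Sat(EG (safe → done))| = |{1, 3}| = 2.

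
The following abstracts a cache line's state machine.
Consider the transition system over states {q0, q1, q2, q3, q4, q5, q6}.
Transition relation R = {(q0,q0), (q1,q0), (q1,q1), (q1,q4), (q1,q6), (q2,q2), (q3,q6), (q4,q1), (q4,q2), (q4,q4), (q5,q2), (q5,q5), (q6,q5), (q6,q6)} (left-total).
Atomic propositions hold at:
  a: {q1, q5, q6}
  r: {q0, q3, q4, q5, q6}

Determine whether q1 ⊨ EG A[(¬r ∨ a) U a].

Sat(¬r) = {q1, q2}
Sat(¬r ∨ a) = {q1, q2, q5, q6}
A[(¬r ∨ a) U a]: least fixpoint, start Z0 = Sat(a) = {q1, q5, q6}, add states in Sat(¬r ∨ a) with every successor in Z. Already a fixed point.
Sat(A[(¬r ∨ a) U a]) = {q1, q5, q6}
EG A[(¬r ∨ a) U a]: greatest fixpoint, start Z0 = {q1, q5, q6}, keep only states in Sat with some successor in Z. Already a fixed point.
Sat(EG A[(¬r ∨ a) U a]) = {q1, q5, q6}
q1 ∈ Sat(EG A[(¬r ∨ a) U a]) = {q1, q5, q6}, so the formula holds at q1.

Yes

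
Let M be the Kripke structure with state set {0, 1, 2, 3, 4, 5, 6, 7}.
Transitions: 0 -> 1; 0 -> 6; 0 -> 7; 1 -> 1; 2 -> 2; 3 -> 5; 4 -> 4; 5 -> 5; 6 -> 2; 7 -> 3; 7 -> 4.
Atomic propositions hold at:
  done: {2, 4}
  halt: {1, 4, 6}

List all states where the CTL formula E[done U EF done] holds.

EF done: least fixpoint, start Z0 = {2, 4}, add states with some successor in Z. Z1 = {2, 4, 6, 7}; Z2 = {0, 2, 4, 6, 7}; fixed.
Sat(EF done) = {0, 2, 4, 6, 7}
E[done U EF done]: least fixpoint, start Z0 = Sat(EF done) = {0, 2, 4, 6, 7}, add states in Sat(done) with some successor in Z. Already a fixed point.
Sat(E[done U EF done]) = {0, 2, 4, 6, 7}

{0, 2, 4, 6, 7}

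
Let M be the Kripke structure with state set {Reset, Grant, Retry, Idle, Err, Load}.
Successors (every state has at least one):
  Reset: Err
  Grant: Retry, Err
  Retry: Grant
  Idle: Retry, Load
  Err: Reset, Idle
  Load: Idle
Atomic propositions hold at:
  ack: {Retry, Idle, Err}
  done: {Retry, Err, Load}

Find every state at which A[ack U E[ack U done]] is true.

E[ack U done]: least fixpoint, start Z0 = Sat(done) = {Retry, Err, Load}, add states in Sat(ack) with some successor in Z. Z1 = {Retry, Idle, Err, Load}; fixed.
Sat(E[ack U done]) = {Retry, Idle, Err, Load}
A[ack U E[ack U done]]: least fixpoint, start Z0 = Sat(E[ack U done]) = {Retry, Idle, Err, Load}, add states in Sat(ack) with every successor in Z. Already a fixed point.
Sat(A[ack U E[ack U done]]) = {Retry, Idle, Err, Load}

{Retry, Idle, Err, Load}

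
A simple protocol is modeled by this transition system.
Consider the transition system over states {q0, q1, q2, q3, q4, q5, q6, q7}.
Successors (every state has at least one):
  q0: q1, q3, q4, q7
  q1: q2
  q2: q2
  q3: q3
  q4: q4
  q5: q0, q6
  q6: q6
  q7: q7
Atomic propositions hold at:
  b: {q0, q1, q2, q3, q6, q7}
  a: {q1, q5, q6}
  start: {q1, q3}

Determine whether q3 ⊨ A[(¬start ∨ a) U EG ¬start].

Sat(¬start) = {q0, q2, q4, q5, q6, q7}
Sat(¬start ∨ a) = {q0, q1, q2, q4, q5, q6, q7}
EG ¬start: greatest fixpoint, start Z0 = {q0, q2, q4, q5, q6, q7}, keep only states in Sat with some successor in Z. Already a fixed point.
Sat(EG ¬start) = {q0, q2, q4, q5, q6, q7}
A[(¬start ∨ a) U EG ¬start]: least fixpoint, start Z0 = Sat(EG ¬start) = {q0, q2, q4, q5, q6, q7}, add states in Sat(¬start ∨ a) with every successor in Z. Z1 = {q0, q1, q2, q4, q5, q6, q7}; fixed.
Sat(A[(¬start ∨ a) U EG ¬start]) = {q0, q1, q2, q4, q5, q6, q7}
q3 ∉ Sat(A[(¬start ∨ a) U EG ¬start]) = {q0, q1, q2, q4, q5, q6, q7}, so the formula does not hold at q3.

No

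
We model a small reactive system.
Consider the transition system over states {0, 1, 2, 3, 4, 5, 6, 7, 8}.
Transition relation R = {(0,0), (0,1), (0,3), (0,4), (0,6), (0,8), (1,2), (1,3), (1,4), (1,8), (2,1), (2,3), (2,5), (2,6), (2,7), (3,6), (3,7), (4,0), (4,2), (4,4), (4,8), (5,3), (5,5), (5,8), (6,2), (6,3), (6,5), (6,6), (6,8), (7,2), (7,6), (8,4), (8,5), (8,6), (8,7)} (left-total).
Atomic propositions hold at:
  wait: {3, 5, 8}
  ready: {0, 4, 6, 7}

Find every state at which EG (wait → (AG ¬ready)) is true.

{0, 1, 2, 4, 6, 7}

Sat(¬ready) = {1, 2, 3, 5, 8}
AG ¬ready: greatest fixpoint, start Z0 = {1, 2, 3, 5, 8}, keep only states in Sat with every successor in Z. Z1 = {5}; Z2 = ∅; fixed.
Sat(AG ¬ready) = ∅
Sat(wait → (AG ¬ready)) = {0, 1, 2, 4, 6, 7}
EG (wait → (AG ¬ready)): greatest fixpoint, start Z0 = {0, 1, 2, 4, 6, 7}, keep only states in Sat with some successor in Z. Already a fixed point.
Sat(EG (wait → (AG ¬ready))) = {0, 1, 2, 4, 6, 7}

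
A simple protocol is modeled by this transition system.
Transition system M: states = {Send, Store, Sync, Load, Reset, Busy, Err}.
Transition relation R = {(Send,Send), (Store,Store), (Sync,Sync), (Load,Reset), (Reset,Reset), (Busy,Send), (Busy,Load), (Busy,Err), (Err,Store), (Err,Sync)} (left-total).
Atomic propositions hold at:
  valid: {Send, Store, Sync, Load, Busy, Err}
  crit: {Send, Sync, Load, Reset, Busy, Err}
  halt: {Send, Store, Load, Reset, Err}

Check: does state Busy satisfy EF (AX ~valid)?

Sat(~valid) = {Reset}
Sat(AX ~valid) = {s : every successor in {Reset}} = {Load, Reset}
EF (AX ~valid): least fixpoint, start Z0 = {Load, Reset}, add states with some successor in Z. Z1 = {Load, Reset, Busy}; fixed.
Sat(EF (AX ~valid)) = {Load, Reset, Busy}
Busy ∈ Sat(EF (AX ~valid)) = {Load, Reset, Busy}, so the formula holds at Busy.

Yes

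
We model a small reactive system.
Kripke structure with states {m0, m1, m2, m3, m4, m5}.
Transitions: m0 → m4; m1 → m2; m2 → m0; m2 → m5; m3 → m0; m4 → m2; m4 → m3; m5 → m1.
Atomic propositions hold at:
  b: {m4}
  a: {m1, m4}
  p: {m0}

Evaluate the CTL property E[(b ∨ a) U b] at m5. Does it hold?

Sat(b ∨ a) = {m1, m4}
E[(b ∨ a) U b]: least fixpoint, start Z0 = Sat(b) = {m4}, add states in Sat(b ∨ a) with some successor in Z. Already a fixed point.
Sat(E[(b ∨ a) U b]) = {m4}
m5 ∉ Sat(E[(b ∨ a) U b]) = {m4}, so the formula does not hold at m5.

No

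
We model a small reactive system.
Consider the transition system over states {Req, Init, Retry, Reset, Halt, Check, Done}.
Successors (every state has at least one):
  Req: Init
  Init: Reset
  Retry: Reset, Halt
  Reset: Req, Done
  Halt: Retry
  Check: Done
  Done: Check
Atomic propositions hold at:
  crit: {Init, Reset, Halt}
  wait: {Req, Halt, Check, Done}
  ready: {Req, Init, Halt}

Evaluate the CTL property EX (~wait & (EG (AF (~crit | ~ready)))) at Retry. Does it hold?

Yes

Sat(~wait) = {Init, Retry, Reset}
Sat(~crit) = {Req, Retry, Check, Done}
Sat(~ready) = {Retry, Reset, Check, Done}
Sat(~crit | ~ready) = {Req, Retry, Reset, Check, Done}
AF (~crit | ~ready): least fixpoint, start Z0 = {Req, Retry, Reset, Check, Done}, add states with every successor in Z. Z1 = {Req, Init, Retry, Reset, Halt, Check, Done}; fixed.
Sat(AF (~crit | ~ready)) = {Req, Init, Retry, Reset, Halt, Check, Done}
EG (AF (~crit | ~ready)): greatest fixpoint, start Z0 = {Req, Init, Retry, Reset, Halt, Check, Done}, keep only states in Sat with some successor in Z. Already a fixed point.
Sat(EG (AF (~crit | ~ready))) = {Req, Init, Retry, Reset, Halt, Check, Done}
Sat(~wait & (EG (AF (~crit | ~ready)))) = {Init, Retry, Reset}
Sat(EX (~wait & (EG (AF (~crit | ~ready))))) = {s : some successor in {Init, Retry, Reset}} = {Req, Init, Retry, Halt}
Retry ∈ Sat(EX (~wait & (EG (AF (~crit | ~ready))))) = {Req, Init, Retry, Halt}, so the formula holds at Retry.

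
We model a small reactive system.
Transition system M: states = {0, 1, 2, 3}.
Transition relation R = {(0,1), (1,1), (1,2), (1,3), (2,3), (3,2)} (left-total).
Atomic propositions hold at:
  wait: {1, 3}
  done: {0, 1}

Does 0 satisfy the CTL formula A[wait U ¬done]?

No

Sat(¬done) = {2, 3}
A[wait U ¬done]: least fixpoint, start Z0 = Sat(¬done) = {2, 3}, add states in Sat(wait) with every successor in Z. Already a fixed point.
Sat(A[wait U ¬done]) = {2, 3}
0 ∉ Sat(A[wait U ¬done]) = {2, 3}, so the formula does not hold at 0.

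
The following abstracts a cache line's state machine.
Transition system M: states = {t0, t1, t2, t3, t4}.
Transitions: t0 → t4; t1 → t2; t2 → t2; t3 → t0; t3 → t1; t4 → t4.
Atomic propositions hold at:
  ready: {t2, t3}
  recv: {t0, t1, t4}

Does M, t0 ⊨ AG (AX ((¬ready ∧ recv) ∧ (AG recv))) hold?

Sat(¬ready) = {t0, t1, t4}
Sat(¬ready ∧ recv) = {t0, t1, t4}
AG recv: greatest fixpoint, start Z0 = {t0, t1, t4}, keep only states in Sat with every successor in Z. Z1 = {t0, t4}; fixed.
Sat(AG recv) = {t0, t4}
Sat((¬ready ∧ recv) ∧ (AG recv)) = {t0, t4}
Sat(AX ((¬ready ∧ recv) ∧ (AG recv))) = {s : every successor in {t0, t4}} = {t0, t4}
AG (AX ((¬ready ∧ recv) ∧ (AG recv))): greatest fixpoint, start Z0 = {t0, t4}, keep only states in Sat with every successor in Z. Already a fixed point.
Sat(AG (AX ((¬ready ∧ recv) ∧ (AG recv)))) = {t0, t4}
t0 ∈ Sat(AG (AX ((¬ready ∧ recv) ∧ (AG recv)))) = {t0, t4}, so the formula holds at t0.

Yes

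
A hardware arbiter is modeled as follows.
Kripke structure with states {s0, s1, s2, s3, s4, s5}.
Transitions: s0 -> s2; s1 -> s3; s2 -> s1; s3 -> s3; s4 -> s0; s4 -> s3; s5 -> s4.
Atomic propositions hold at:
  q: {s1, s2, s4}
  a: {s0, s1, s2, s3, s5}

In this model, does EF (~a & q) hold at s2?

No

Sat(~a) = {s4}
Sat(~a & q) = {s4}
EF (~a & q): least fixpoint, start Z0 = {s4}, add states with some successor in Z. Z1 = {s4, s5}; fixed.
Sat(EF (~a & q)) = {s4, s5}
s2 ∉ Sat(EF (~a & q)) = {s4, s5}, so the formula does not hold at s2.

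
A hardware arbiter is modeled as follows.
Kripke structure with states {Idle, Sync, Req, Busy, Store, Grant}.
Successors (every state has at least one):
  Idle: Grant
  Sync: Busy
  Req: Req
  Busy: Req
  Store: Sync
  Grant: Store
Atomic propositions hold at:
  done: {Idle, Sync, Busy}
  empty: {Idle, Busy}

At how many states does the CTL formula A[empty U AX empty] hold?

Sat(AX empty) = {s : every successor in {Idle, Busy}} = {Sync}
A[empty U AX empty]: least fixpoint, start Z0 = Sat(AX empty) = {Sync}, add states in Sat(empty) with every successor in Z. Already a fixed point.
Sat(A[empty U AX empty]) = {Sync}
|Sat(A[empty U AX empty])| = |{Sync}| = 1.

1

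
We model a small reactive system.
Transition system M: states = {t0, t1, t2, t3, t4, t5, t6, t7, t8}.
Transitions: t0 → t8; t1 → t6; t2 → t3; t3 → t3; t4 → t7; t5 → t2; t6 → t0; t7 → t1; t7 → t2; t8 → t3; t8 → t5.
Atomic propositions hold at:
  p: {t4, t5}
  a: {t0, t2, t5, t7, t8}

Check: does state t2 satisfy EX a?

Sat(EX a) = {s : some successor in {t0, t2, t5, t7, t8}} = {t0, t4, t5, t6, t7, t8}
t2 ∉ Sat(EX a) = {t0, t4, t5, t6, t7, t8}, so the formula does not hold at t2.

No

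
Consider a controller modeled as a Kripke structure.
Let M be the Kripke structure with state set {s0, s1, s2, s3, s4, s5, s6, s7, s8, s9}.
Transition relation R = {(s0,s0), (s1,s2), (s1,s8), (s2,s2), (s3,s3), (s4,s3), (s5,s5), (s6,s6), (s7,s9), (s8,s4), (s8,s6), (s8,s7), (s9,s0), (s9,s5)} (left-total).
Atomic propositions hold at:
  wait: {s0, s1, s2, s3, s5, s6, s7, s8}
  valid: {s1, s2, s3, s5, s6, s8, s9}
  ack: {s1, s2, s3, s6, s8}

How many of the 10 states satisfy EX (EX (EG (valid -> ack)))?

9

Sat(valid -> ack) = {s0, s1, s2, s3, s4, s6, s7, s8}
EG (valid -> ack): greatest fixpoint, start Z0 = {s0, s1, s2, s3, s4, s6, s7, s8}, keep only states in Sat with some successor in Z. Z1 = {s0, s1, s2, s3, s4, s6, s8}; fixed.
Sat(EG (valid -> ack)) = {s0, s1, s2, s3, s4, s6, s8}
Sat(EX (EG (valid -> ack))) = {s : some successor in {s0, s1, s2, s3, s4, s6, s8}} = {s0, s1, s2, s3, s4, s6, s8, s9}
Sat(EX (EX (EG (valid -> ack)))) = {s : some successor in {s0, s1, s2, s3, s4, s6, s8, s9}} = {s0, s1, s2, s3, s4, s6, s7, s8, s9}
|Sat(EX (EX (EG (valid -> ack))))| = |{s0, s1, s2, s3, s4, s6, s7, s8, s9}| = 9.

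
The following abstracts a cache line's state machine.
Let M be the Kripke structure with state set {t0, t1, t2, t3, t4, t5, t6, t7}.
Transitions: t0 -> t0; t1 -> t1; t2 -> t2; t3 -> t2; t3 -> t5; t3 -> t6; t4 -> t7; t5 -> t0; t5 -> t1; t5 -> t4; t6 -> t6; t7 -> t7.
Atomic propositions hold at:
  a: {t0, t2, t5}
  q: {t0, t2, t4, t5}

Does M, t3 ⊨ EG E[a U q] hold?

E[a U q]: least fixpoint, start Z0 = Sat(q) = {t0, t2, t4, t5}, add states in Sat(a) with some successor in Z. Already a fixed point.
Sat(E[a U q]) = {t0, t2, t4, t5}
EG E[a U q]: greatest fixpoint, start Z0 = {t0, t2, t4, t5}, keep only states in Sat with some successor in Z. Z1 = {t0, t2, t5}; fixed.
Sat(EG E[a U q]) = {t0, t2, t5}
t3 ∉ Sat(EG E[a U q]) = {t0, t2, t5}, so the formula does not hold at t3.

No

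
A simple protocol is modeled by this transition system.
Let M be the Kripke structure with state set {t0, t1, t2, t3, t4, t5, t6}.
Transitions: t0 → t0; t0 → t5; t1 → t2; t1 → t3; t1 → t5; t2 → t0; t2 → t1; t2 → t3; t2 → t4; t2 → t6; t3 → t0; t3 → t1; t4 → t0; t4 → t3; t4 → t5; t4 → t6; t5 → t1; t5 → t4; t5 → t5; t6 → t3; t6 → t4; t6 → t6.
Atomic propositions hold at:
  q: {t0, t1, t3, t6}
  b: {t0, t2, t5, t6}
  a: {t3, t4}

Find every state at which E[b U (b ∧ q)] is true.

Sat(b ∧ q) = {t0, t6}
E[b U (b ∧ q)]: least fixpoint, start Z0 = Sat((b ∧ q)) = {t0, t6}, add states in Sat(b) with some successor in Z. Z1 = {t0, t2, t6}; fixed.
Sat(E[b U (b ∧ q)]) = {t0, t2, t6}

{t0, t2, t6}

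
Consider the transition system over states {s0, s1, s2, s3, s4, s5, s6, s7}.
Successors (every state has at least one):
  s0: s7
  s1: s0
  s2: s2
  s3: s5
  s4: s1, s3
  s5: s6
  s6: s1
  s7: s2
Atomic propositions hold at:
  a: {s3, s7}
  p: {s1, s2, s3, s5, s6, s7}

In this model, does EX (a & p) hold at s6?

Sat(a & p) = {s3, s7}
Sat(EX (a & p)) = {s : some successor in {s3, s7}} = {s0, s4}
s6 ∉ Sat(EX (a & p)) = {s0, s4}, so the formula does not hold at s6.

No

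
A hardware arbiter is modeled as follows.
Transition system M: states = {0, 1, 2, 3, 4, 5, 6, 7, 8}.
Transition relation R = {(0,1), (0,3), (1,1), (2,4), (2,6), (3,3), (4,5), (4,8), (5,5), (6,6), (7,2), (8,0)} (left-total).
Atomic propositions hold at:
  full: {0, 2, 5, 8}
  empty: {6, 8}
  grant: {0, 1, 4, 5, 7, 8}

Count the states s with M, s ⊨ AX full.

4

Sat(AX full) = {s : every successor in {0, 2, 5, 8}} = {4, 5, 7, 8}
|Sat(AX full)| = |{4, 5, 7, 8}| = 4.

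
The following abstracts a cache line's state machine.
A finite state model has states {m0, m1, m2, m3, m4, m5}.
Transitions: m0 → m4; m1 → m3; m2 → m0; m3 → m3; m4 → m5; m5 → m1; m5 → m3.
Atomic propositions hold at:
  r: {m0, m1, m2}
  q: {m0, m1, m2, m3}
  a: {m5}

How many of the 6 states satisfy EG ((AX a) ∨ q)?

2

Sat(AX a) = {s : every successor in {m5}} = {m4}
Sat((AX a) ∨ q) = {m0, m1, m2, m3, m4}
EG ((AX a) ∨ q): greatest fixpoint, start Z0 = {m0, m1, m2, m3, m4}, keep only states in Sat with some successor in Z. Z1 = {m0, m1, m2, m3}; Z2 = {m1, m2, m3}; Z3 = {m1, m3}; fixed.
Sat(EG ((AX a) ∨ q)) = {m1, m3}
|Sat(EG ((AX a) ∨ q))| = |{m1, m3}| = 2.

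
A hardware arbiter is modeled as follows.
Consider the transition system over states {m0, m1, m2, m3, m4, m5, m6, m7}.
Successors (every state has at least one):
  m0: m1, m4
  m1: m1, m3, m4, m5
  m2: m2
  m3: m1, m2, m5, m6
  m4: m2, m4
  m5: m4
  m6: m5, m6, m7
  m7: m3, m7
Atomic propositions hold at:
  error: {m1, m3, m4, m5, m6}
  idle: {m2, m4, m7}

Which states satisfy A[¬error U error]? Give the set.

{m0, m1, m3, m4, m5, m6}

Sat(¬error) = {m0, m2, m7}
A[¬error U error]: least fixpoint, start Z0 = Sat(error) = {m1, m3, m4, m5, m6}, add states in Sat(¬error) with every successor in Z. Z1 = {m0, m1, m3, m4, m5, m6}; fixed.
Sat(A[¬error U error]) = {m0, m1, m3, m4, m5, m6}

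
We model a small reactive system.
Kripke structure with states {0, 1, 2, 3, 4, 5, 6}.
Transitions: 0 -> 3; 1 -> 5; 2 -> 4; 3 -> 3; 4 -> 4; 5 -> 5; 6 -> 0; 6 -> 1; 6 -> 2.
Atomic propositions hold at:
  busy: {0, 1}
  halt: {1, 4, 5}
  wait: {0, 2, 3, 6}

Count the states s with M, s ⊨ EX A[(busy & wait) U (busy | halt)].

5

Sat(busy & wait) = {0}
Sat(busy | halt) = {0, 1, 4, 5}
A[(busy & wait) U (busy | halt)]: least fixpoint, start Z0 = Sat((busy | halt)) = {0, 1, 4, 5}, add states in Sat(busy & wait) with every successor in Z. Already a fixed point.
Sat(A[(busy & wait) U (busy | halt)]) = {0, 1, 4, 5}
Sat(EX A[(busy & wait) U (busy | halt)]) = {s : some successor in {0, 1, 4, 5}} = {1, 2, 4, 5, 6}
|Sat(EX A[(busy & wait) U (busy | halt)])| = |{1, 2, 4, 5, 6}| = 5.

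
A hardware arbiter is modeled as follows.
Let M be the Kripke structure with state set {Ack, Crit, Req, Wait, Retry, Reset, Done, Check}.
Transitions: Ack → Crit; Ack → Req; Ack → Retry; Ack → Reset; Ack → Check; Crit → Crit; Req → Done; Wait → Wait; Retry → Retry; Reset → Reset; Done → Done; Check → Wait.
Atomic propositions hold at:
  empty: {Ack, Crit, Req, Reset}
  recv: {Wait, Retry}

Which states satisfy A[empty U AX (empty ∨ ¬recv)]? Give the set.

Sat(¬recv) = {Ack, Crit, Req, Reset, Done, Check}
Sat(empty ∨ ¬recv) = {Ack, Crit, Req, Reset, Done, Check}
Sat(AX (empty ∨ ¬recv)) = {s : every successor in {Ack, Crit, Req, Reset, Done, Check}} = {Crit, Req, Reset, Done}
A[empty U AX (empty ∨ ¬recv)]: least fixpoint, start Z0 = Sat(AX (empty ∨ ¬recv)) = {Crit, Req, Reset, Done}, add states in Sat(empty) with every successor in Z. Already a fixed point.
Sat(A[empty U AX (empty ∨ ¬recv)]) = {Crit, Req, Reset, Done}

{Crit, Req, Reset, Done}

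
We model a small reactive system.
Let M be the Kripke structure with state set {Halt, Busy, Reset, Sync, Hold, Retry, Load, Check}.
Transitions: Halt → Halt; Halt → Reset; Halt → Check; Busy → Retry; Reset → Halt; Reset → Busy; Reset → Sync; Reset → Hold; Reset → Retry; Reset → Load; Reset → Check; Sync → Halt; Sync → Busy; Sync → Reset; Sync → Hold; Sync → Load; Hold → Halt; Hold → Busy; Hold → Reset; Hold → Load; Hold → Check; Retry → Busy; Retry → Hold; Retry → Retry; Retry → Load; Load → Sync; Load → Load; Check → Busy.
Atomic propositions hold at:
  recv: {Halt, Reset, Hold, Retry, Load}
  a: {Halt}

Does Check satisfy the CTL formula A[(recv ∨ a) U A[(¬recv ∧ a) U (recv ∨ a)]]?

No

Sat(recv ∨ a) = {Halt, Reset, Hold, Retry, Load}
Sat(¬recv) = {Busy, Sync, Check}
Sat(¬recv ∧ a) = ∅
A[(¬recv ∧ a) U (recv ∨ a)]: least fixpoint, start Z0 = Sat((recv ∨ a)) = {Halt, Reset, Hold, Retry, Load}, add states in Sat(¬recv ∧ a) with every successor in Z. Already a fixed point.
Sat(A[(¬recv ∧ a) U (recv ∨ a)]) = {Halt, Reset, Hold, Retry, Load}
A[(recv ∨ a) U A[(¬recv ∧ a) U (recv ∨ a)]]: least fixpoint, start Z0 = Sat(A[(¬recv ∧ a) U (recv ∨ a)]) = {Halt, Reset, Hold, Retry, Load}, add states in Sat(recv ∨ a) with every successor in Z. Already a fixed point.
Sat(A[(recv ∨ a) U A[(¬recv ∧ a) U (recv ∨ a)]]) = {Halt, Reset, Hold, Retry, Load}
Check ∉ Sat(A[(recv ∨ a) U A[(¬recv ∧ a) U (recv ∨ a)]]) = {Halt, Reset, Hold, Retry, Load}, so the formula does not hold at Check.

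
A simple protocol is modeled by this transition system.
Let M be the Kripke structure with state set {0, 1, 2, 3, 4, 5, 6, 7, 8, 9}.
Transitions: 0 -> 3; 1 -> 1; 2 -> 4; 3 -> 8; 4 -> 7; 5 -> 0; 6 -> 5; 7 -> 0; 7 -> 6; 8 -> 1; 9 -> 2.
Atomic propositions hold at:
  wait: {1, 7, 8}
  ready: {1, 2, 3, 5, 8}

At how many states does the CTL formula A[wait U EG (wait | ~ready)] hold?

Sat(~ready) = {0, 4, 6, 7, 9}
Sat(wait | ~ready) = {0, 1, 4, 6, 7, 8, 9}
EG (wait | ~ready): greatest fixpoint, start Z0 = {0, 1, 4, 6, 7, 8, 9}, keep only states in Sat with some successor in Z. Z1 = {1, 4, 7, 8}; Z2 = {1, 4, 8}; Z3 = {1, 8}; fixed.
Sat(EG (wait | ~ready)) = {1, 8}
A[wait U EG (wait | ~ready)]: least fixpoint, start Z0 = Sat(EG (wait | ~ready)) = {1, 8}, add states in Sat(wait) with every successor in Z. Already a fixed point.
Sat(A[wait U EG (wait | ~ready)]) = {1, 8}
|Sat(A[wait U EG (wait | ~ready)])| = |{1, 8}| = 2.

2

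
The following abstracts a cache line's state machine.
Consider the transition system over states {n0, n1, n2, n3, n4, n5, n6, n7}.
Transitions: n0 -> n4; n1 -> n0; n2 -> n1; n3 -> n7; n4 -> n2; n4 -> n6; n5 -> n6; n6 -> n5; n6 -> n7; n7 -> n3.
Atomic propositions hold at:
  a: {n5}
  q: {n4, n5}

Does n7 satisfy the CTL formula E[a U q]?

No

E[a U q]: least fixpoint, start Z0 = Sat(q) = {n4, n5}, add states in Sat(a) with some successor in Z. Already a fixed point.
Sat(E[a U q]) = {n4, n5}
n7 ∉ Sat(E[a U q]) = {n4, n5}, so the formula does not hold at n7.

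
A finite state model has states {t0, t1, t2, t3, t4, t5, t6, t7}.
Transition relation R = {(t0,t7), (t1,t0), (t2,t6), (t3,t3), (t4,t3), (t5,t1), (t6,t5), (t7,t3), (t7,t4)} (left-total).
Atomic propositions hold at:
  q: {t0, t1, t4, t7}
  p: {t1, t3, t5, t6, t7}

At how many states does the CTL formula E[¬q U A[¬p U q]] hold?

Sat(¬q) = {t2, t3, t5, t6}
Sat(¬p) = {t0, t2, t4}
A[¬p U q]: least fixpoint, start Z0 = Sat(q) = {t0, t1, t4, t7}, add states in Sat(¬p) with every successor in Z. Already a fixed point.
Sat(A[¬p U q]) = {t0, t1, t4, t7}
E[¬q U A[¬p U q]]: least fixpoint, start Z0 = Sat(A[¬p U q]) = {t0, t1, t4, t7}, add states in Sat(¬q) with some successor in Z. Z1 = {t0, t1, t4, t5, t7}; Z2 = {t0, t1, t4, t5, t6, t7}; Z3 = {t0, t1, t2, t4, t5, t6, t7}; fixed.
Sat(E[¬q U A[¬p U q]]) = {t0, t1, t2, t4, t5, t6, t7}
|Sat(E[¬q U A[¬p U q]])| = |{t0, t1, t2, t4, t5, t6, t7}| = 7.

7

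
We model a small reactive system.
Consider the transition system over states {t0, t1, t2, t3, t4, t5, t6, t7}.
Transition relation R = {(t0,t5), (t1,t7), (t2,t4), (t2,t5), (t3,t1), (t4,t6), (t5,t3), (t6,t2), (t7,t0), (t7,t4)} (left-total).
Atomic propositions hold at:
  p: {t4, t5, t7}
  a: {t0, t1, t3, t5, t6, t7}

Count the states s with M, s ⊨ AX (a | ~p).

6

Sat(~p) = {t0, t1, t2, t3, t6}
Sat(a | ~p) = {t0, t1, t2, t3, t5, t6, t7}
Sat(AX (a | ~p)) = {s : every successor in {t0, t1, t2, t3, t5, t6, t7}} = {t0, t1, t3, t4, t5, t6}
|Sat(AX (a | ~p))| = |{t0, t1, t3, t4, t5, t6}| = 6.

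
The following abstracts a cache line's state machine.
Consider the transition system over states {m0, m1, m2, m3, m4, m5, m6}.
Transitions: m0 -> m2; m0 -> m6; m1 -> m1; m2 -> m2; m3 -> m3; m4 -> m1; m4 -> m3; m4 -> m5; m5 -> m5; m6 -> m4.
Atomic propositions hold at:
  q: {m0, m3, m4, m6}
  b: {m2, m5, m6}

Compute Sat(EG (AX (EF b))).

EF b: least fixpoint, start Z0 = {m2, m5, m6}, add states with some successor in Z. Z1 = {m0, m2, m4, m5, m6}; fixed.
Sat(EF b) = {m0, m2, m4, m5, m6}
Sat(AX (EF b)) = {s : every successor in {m0, m2, m4, m5, m6}} = {m0, m2, m5, m6}
EG (AX (EF b)): greatest fixpoint, start Z0 = {m0, m2, m5, m6}, keep only states in Sat with some successor in Z. Z1 = {m0, m2, m5}; fixed.
Sat(EG (AX (EF b))) = {m0, m2, m5}

{m0, m2, m5}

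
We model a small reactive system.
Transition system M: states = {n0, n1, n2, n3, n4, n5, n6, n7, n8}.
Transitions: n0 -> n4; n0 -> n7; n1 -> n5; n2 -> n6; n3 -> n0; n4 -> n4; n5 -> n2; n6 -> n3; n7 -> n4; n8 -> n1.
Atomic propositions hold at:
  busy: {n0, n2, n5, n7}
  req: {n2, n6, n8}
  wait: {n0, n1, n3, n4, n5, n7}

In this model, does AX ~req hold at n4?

Sat(~req) = {n0, n1, n3, n4, n5, n7}
Sat(AX ~req) = {s : every successor in {n0, n1, n3, n4, n5, n7}} = {n0, n1, n3, n4, n6, n7, n8}
n4 ∈ Sat(AX ~req) = {n0, n1, n3, n4, n6, n7, n8}, so the formula holds at n4.

Yes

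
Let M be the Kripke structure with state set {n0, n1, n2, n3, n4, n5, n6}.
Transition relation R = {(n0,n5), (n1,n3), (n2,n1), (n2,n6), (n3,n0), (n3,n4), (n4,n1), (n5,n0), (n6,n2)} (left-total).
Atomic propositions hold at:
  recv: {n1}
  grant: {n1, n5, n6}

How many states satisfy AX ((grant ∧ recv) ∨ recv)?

1

Sat(grant ∧ recv) = {n1}
Sat((grant ∧ recv) ∨ recv) = {n1}
Sat(AX ((grant ∧ recv) ∨ recv)) = {s : every successor in {n1}} = {n4}
|Sat(AX ((grant ∧ recv) ∨ recv))| = |{n4}| = 1.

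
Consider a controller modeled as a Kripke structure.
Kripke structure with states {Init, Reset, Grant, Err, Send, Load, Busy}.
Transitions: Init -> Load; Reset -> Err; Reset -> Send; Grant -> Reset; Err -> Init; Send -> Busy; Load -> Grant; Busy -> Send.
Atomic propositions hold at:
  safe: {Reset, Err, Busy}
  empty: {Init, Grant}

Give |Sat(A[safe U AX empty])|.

Sat(AX empty) = {s : every successor in {Init, Grant}} = {Err, Load}
A[safe U AX empty]: least fixpoint, start Z0 = Sat(AX empty) = {Err, Load}, add states in Sat(safe) with every successor in Z. Already a fixed point.
Sat(A[safe U AX empty]) = {Err, Load}
|Sat(A[safe U AX empty])| = |{Err, Load}| = 2.

2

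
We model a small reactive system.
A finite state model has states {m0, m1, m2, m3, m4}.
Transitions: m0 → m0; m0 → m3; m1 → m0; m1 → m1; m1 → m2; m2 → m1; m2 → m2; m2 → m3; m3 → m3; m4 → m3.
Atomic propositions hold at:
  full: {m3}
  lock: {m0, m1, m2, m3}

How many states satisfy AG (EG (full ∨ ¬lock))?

Sat(¬lock) = {m4}
Sat(full ∨ ¬lock) = {m3, m4}
EG (full ∨ ¬lock): greatest fixpoint, start Z0 = {m3, m4}, keep only states in Sat with some successor in Z. Already a fixed point.
Sat(EG (full ∨ ¬lock)) = {m3, m4}
AG (EG (full ∨ ¬lock)): greatest fixpoint, start Z0 = {m3, m4}, keep only states in Sat with every successor in Z. Already a fixed point.
Sat(AG (EG (full ∨ ¬lock))) = {m3, m4}
|Sat(AG (EG (full ∨ ¬lock)))| = |{m3, m4}| = 2.

2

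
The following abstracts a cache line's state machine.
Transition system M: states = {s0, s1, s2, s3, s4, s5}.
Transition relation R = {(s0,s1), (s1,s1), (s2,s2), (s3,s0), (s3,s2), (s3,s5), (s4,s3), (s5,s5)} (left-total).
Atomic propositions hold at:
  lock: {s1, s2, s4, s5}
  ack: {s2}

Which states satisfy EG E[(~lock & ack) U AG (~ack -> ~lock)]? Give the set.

{s2}

Sat(~lock) = {s0, s3}
Sat(~lock & ack) = ∅
Sat(~ack) = {s0, s1, s3, s4, s5}
Sat(~ack -> ~lock) = {s0, s2, s3}
AG (~ack -> ~lock): greatest fixpoint, start Z0 = {s0, s2, s3}, keep only states in Sat with every successor in Z. Z1 = {s2}; fixed.
Sat(AG (~ack -> ~lock)) = {s2}
E[(~lock & ack) U AG (~ack -> ~lock)]: least fixpoint, start Z0 = Sat(AG (~ack -> ~lock)) = {s2}, add states in Sat(~lock & ack) with some successor in Z. Already a fixed point.
Sat(E[(~lock & ack) U AG (~ack -> ~lock)]) = {s2}
EG E[(~lock & ack) U AG (~ack -> ~lock)]: greatest fixpoint, start Z0 = {s2}, keep only states in Sat with some successor in Z. Already a fixed point.
Sat(EG E[(~lock & ack) U AG (~ack -> ~lock)]) = {s2}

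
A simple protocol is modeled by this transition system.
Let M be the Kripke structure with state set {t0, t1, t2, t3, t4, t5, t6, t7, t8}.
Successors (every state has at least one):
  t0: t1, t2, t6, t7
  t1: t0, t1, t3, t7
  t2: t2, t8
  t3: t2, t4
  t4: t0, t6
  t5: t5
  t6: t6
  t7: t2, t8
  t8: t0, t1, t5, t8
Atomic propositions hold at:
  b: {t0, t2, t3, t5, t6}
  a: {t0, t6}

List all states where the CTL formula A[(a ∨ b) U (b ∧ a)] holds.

Sat(a ∨ b) = {t0, t2, t3, t5, t6}
Sat(b ∧ a) = {t0, t6}
A[(a ∨ b) U (b ∧ a)]: least fixpoint, start Z0 = Sat((b ∧ a)) = {t0, t6}, add states in Sat(a ∨ b) with every successor in Z. Already a fixed point.
Sat(A[(a ∨ b) U (b ∧ a)]) = {t0, t6}

{t0, t6}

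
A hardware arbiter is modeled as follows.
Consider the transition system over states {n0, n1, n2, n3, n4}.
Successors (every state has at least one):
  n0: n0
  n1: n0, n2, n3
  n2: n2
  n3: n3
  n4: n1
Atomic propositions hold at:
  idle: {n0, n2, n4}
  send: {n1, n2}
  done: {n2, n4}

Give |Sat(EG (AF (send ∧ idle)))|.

1

Sat(send ∧ idle) = {n2}
AF (send ∧ idle): least fixpoint, start Z0 = {n2}, add states with every successor in Z. Already a fixed point.
Sat(AF (send ∧ idle)) = {n2}
EG (AF (send ∧ idle)): greatest fixpoint, start Z0 = {n2}, keep only states in Sat with some successor in Z. Already a fixed point.
Sat(EG (AF (send ∧ idle))) = {n2}
|Sat(EG (AF (send ∧ idle)))| = |{n2}| = 1.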